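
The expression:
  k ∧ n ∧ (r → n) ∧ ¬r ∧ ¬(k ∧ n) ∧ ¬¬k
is never true.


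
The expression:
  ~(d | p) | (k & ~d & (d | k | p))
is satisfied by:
  {k: True, d: False, p: False}
  {d: False, p: False, k: False}
  {k: True, p: True, d: False}


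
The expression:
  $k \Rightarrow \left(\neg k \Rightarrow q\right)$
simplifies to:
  $\text{True}$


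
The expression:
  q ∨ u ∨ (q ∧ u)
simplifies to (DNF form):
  q ∨ u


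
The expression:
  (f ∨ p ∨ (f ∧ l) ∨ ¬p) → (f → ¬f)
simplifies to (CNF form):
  ¬f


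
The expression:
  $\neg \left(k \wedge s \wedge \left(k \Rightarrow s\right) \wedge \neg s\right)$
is always true.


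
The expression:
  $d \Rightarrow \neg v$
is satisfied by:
  {v: False, d: False}
  {d: True, v: False}
  {v: True, d: False}


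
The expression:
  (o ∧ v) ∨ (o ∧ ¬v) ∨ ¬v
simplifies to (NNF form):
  o ∨ ¬v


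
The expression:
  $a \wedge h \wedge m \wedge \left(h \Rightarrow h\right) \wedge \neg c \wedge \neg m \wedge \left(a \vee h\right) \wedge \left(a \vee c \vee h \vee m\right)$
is never true.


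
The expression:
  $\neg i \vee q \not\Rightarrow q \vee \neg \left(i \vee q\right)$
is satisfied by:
  {i: False}


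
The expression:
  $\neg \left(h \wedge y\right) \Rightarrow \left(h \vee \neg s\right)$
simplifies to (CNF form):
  $h \vee \neg s$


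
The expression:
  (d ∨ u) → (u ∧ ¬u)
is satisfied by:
  {u: False, d: False}


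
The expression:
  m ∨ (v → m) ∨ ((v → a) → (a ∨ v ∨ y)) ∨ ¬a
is always true.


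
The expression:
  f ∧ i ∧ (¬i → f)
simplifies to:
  f ∧ i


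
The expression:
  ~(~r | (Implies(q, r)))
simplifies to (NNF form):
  False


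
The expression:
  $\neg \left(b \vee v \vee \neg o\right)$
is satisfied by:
  {o: True, v: False, b: False}


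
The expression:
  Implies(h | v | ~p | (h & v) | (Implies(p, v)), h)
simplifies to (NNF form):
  h | (p & ~v)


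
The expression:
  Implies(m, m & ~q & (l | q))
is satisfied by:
  {l: True, q: False, m: False}
  {q: False, m: False, l: False}
  {l: True, q: True, m: False}
  {q: True, l: False, m: False}
  {m: True, l: True, q: False}


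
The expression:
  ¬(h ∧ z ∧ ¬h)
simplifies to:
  True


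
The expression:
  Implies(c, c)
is always true.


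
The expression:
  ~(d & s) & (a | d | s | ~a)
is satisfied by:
  {s: False, d: False}
  {d: True, s: False}
  {s: True, d: False}


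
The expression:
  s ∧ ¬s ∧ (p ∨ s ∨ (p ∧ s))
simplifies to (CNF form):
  False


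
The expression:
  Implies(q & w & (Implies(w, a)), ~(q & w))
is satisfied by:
  {w: False, q: False, a: False}
  {a: True, w: False, q: False}
  {q: True, w: False, a: False}
  {a: True, q: True, w: False}
  {w: True, a: False, q: False}
  {a: True, w: True, q: False}
  {q: True, w: True, a: False}


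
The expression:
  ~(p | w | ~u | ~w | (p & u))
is never true.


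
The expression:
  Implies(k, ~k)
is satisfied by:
  {k: False}


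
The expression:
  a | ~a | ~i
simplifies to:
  True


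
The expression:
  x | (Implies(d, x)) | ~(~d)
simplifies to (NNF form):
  True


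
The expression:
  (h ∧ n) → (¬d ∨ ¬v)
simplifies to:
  ¬d ∨ ¬h ∨ ¬n ∨ ¬v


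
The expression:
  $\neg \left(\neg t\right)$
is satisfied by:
  {t: True}


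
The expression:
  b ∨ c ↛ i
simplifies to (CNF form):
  (b ∨ c) ∧ (b ∨ ¬i)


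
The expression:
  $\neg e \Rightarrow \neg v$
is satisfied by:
  {e: True, v: False}
  {v: False, e: False}
  {v: True, e: True}


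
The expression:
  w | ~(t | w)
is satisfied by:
  {w: True, t: False}
  {t: False, w: False}
  {t: True, w: True}


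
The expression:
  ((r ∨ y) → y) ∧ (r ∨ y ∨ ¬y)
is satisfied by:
  {y: True, r: False}
  {r: False, y: False}
  {r: True, y: True}


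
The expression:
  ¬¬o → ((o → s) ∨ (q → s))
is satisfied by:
  {s: True, o: False, q: False}
  {o: False, q: False, s: False}
  {q: True, s: True, o: False}
  {q: True, o: False, s: False}
  {s: True, o: True, q: False}
  {o: True, s: False, q: False}
  {q: True, o: True, s: True}


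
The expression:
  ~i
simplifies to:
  ~i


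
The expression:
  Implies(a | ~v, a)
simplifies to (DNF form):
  a | v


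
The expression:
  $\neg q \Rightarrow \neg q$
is always true.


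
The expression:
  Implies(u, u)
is always true.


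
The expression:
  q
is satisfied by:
  {q: True}


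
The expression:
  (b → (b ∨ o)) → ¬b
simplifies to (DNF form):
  ¬b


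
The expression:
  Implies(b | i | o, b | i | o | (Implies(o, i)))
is always true.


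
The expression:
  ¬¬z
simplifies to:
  z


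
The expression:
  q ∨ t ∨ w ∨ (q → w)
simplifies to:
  True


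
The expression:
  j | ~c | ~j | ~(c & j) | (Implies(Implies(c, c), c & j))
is always true.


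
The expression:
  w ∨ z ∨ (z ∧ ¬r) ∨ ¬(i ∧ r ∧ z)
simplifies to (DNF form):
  True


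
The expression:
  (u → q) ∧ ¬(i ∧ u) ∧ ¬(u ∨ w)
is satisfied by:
  {u: False, w: False}


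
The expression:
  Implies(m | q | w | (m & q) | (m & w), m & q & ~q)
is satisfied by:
  {q: False, w: False, m: False}


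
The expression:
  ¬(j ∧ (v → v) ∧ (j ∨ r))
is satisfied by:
  {j: False}


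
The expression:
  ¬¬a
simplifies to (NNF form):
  a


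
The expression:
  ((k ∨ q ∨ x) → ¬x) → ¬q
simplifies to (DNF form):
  x ∨ ¬q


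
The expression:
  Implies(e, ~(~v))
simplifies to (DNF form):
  v | ~e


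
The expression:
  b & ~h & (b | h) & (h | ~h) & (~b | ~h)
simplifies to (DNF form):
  b & ~h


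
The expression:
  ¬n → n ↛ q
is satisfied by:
  {n: True}


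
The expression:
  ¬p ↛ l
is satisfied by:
  {l: True, p: False}
  {p: False, l: False}
  {p: True, l: True}


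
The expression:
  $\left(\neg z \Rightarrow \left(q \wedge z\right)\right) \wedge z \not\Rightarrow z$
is never true.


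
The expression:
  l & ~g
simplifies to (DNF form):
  l & ~g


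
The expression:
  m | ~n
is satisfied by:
  {m: True, n: False}
  {n: False, m: False}
  {n: True, m: True}


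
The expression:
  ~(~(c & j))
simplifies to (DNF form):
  c & j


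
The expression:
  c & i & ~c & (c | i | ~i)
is never true.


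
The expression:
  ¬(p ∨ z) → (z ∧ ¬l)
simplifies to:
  p ∨ z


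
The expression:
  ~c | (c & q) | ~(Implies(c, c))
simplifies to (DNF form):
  q | ~c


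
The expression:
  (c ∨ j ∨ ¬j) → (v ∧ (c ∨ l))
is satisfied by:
  {c: True, l: True, v: True}
  {c: True, v: True, l: False}
  {l: True, v: True, c: False}


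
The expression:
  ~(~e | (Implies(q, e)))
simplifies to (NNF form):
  False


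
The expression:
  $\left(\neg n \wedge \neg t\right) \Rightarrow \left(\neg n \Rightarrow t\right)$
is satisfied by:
  {n: True, t: True}
  {n: True, t: False}
  {t: True, n: False}


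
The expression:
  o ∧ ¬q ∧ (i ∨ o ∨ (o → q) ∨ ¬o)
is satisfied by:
  {o: True, q: False}


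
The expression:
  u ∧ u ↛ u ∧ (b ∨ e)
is never true.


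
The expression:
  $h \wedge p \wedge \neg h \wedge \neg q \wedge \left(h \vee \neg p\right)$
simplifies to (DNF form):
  $\text{False}$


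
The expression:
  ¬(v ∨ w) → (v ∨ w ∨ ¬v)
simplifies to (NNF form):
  True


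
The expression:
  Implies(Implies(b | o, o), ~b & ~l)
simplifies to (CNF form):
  (b | ~b) & (b | ~l) & (~b | ~o) & (~l | ~o)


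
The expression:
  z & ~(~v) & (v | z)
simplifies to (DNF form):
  v & z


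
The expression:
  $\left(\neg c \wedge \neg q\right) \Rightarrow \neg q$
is always true.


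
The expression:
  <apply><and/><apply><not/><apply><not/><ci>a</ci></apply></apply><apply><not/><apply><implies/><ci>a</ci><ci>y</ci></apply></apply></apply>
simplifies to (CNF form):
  <apply><and/><ci>a</ci><apply><not/><ci>y</ci></apply></apply>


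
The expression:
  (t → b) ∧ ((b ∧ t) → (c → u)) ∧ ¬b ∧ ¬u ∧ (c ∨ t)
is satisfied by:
  {c: True, u: False, t: False, b: False}


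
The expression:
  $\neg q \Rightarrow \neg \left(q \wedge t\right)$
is always true.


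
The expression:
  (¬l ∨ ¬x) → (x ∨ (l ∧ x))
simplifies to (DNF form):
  x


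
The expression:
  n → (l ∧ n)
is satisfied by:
  {l: True, n: False}
  {n: False, l: False}
  {n: True, l: True}


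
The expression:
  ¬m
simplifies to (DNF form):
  ¬m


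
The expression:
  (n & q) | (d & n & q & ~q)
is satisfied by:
  {q: True, n: True}


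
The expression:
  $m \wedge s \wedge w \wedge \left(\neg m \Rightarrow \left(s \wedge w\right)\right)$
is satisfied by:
  {m: True, w: True, s: True}


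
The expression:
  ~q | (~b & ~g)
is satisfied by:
  {b: False, q: False, g: False}
  {g: True, b: False, q: False}
  {b: True, g: False, q: False}
  {g: True, b: True, q: False}
  {q: True, g: False, b: False}


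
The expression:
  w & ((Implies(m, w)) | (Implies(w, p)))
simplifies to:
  w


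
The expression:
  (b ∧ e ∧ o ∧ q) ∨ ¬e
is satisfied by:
  {q: True, b: True, o: True, e: False}
  {q: True, b: True, o: False, e: False}
  {q: True, o: True, b: False, e: False}
  {q: True, o: False, b: False, e: False}
  {b: True, o: True, q: False, e: False}
  {b: True, q: False, o: False, e: False}
  {b: False, o: True, q: False, e: False}
  {b: False, q: False, o: False, e: False}
  {q: True, e: True, b: True, o: True}


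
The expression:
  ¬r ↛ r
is always true.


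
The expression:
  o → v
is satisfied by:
  {v: True, o: False}
  {o: False, v: False}
  {o: True, v: True}


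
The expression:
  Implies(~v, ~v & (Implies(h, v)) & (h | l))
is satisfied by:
  {v: True, l: True, h: False}
  {v: True, l: False, h: False}
  {v: True, h: True, l: True}
  {v: True, h: True, l: False}
  {l: True, h: False, v: False}


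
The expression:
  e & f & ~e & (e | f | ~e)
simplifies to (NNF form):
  False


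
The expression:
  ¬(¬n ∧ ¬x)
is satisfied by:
  {n: True, x: True}
  {n: True, x: False}
  {x: True, n: False}


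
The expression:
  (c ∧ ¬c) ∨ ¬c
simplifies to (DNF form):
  ¬c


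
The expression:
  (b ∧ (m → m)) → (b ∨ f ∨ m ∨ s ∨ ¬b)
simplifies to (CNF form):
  True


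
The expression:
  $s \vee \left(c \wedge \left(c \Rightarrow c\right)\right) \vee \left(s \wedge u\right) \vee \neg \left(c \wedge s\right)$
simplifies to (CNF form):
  $\text{True}$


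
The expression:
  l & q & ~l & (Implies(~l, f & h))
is never true.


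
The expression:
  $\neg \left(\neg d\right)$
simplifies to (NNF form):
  $d$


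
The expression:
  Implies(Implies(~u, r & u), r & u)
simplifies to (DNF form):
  r | ~u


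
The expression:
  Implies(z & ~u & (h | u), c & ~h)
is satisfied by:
  {u: True, h: False, z: False}
  {h: False, z: False, u: False}
  {z: True, u: True, h: False}
  {z: True, h: False, u: False}
  {u: True, h: True, z: False}
  {h: True, u: False, z: False}
  {z: True, h: True, u: True}


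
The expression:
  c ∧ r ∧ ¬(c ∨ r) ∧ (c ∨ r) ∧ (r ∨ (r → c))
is never true.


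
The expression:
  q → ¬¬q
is always true.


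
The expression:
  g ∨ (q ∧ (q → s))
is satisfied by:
  {g: True, s: True, q: True}
  {g: True, s: True, q: False}
  {g: True, q: True, s: False}
  {g: True, q: False, s: False}
  {s: True, q: True, g: False}


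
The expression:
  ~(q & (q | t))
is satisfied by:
  {q: False}


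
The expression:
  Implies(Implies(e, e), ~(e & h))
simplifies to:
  ~e | ~h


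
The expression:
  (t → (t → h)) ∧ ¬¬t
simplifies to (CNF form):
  h ∧ t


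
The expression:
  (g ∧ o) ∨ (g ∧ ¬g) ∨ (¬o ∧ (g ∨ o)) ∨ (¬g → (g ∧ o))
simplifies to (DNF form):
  g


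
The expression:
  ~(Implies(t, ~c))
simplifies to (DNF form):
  c & t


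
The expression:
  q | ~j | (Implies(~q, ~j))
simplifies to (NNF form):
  q | ~j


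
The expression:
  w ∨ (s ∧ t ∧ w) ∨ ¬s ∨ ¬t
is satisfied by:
  {w: True, s: False, t: False}
  {s: False, t: False, w: False}
  {t: True, w: True, s: False}
  {t: True, s: False, w: False}
  {w: True, s: True, t: False}
  {s: True, w: False, t: False}
  {t: True, s: True, w: True}


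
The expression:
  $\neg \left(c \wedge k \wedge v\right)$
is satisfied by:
  {k: False, c: False, v: False}
  {v: True, k: False, c: False}
  {c: True, k: False, v: False}
  {v: True, c: True, k: False}
  {k: True, v: False, c: False}
  {v: True, k: True, c: False}
  {c: True, k: True, v: False}


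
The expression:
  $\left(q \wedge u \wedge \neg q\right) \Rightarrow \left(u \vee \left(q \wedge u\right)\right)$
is always true.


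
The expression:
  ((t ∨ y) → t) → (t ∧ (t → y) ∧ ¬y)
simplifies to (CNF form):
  y ∧ ¬t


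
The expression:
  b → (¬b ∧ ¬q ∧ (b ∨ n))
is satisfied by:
  {b: False}


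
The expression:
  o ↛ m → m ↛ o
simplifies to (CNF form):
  m ∨ ¬o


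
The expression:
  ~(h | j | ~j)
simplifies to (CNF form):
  False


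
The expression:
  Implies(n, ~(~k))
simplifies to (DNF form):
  k | ~n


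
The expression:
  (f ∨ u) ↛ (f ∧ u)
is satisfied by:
  {u: True, f: False}
  {f: True, u: False}


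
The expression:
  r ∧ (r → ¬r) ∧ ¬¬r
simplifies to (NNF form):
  False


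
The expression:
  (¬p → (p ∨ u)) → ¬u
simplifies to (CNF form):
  ¬u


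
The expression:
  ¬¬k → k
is always true.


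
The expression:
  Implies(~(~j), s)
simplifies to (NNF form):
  s | ~j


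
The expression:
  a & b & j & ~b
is never true.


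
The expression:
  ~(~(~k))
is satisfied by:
  {k: False}


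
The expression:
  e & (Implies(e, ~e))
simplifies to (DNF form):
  False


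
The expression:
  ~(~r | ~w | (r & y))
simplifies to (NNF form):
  r & w & ~y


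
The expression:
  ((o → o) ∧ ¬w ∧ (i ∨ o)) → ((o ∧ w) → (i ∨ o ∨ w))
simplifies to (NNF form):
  True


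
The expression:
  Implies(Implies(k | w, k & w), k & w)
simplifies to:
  k | w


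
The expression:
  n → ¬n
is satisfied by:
  {n: False}


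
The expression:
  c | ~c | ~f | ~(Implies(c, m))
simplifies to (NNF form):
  True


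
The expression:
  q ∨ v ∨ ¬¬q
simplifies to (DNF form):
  q ∨ v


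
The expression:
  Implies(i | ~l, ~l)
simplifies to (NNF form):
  ~i | ~l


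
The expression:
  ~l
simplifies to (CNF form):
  ~l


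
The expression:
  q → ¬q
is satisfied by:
  {q: False}


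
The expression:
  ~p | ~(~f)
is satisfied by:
  {f: True, p: False}
  {p: False, f: False}
  {p: True, f: True}


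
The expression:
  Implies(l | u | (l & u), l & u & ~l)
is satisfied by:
  {u: False, l: False}


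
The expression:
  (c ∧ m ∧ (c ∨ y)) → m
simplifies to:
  True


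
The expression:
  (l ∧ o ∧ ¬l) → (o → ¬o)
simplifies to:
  True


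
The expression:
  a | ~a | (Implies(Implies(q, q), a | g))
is always true.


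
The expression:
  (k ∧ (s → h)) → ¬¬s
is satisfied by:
  {s: True, k: False}
  {k: False, s: False}
  {k: True, s: True}


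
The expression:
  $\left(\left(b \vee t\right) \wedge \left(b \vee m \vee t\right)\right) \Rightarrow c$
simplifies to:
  $c \vee \left(\neg b \wedge \neg t\right)$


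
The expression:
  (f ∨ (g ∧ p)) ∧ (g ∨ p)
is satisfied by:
  {g: True, p: True, f: True}
  {g: True, p: True, f: False}
  {g: True, f: True, p: False}
  {p: True, f: True, g: False}


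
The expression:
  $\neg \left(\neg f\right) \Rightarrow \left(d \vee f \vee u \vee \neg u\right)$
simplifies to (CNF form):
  $\text{True}$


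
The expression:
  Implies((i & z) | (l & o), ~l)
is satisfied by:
  {o: False, l: False, z: False, i: False}
  {i: True, o: False, l: False, z: False}
  {z: True, o: False, l: False, i: False}
  {i: True, z: True, o: False, l: False}
  {o: True, i: False, l: False, z: False}
  {i: True, o: True, l: False, z: False}
  {z: True, o: True, i: False, l: False}
  {i: True, z: True, o: True, l: False}
  {l: True, z: False, o: False, i: False}
  {l: True, i: True, z: False, o: False}
  {l: True, z: True, i: False, o: False}


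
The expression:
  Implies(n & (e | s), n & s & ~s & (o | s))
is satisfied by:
  {e: False, n: False, s: False}
  {s: True, e: False, n: False}
  {e: True, s: False, n: False}
  {s: True, e: True, n: False}
  {n: True, s: False, e: False}


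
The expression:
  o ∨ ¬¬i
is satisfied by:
  {i: True, o: True}
  {i: True, o: False}
  {o: True, i: False}


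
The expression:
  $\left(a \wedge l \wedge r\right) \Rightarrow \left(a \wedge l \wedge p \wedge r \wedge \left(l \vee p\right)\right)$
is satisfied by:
  {p: True, l: False, a: False, r: False}
  {r: False, l: False, p: False, a: False}
  {r: True, p: True, l: False, a: False}
  {r: True, l: False, p: False, a: False}
  {a: True, p: True, r: False, l: False}
  {a: True, r: False, l: False, p: False}
  {a: True, r: True, p: True, l: False}
  {a: True, r: True, l: False, p: False}
  {p: True, l: True, a: False, r: False}
  {l: True, a: False, p: False, r: False}
  {r: True, l: True, p: True, a: False}
  {r: True, l: True, a: False, p: False}
  {p: True, l: True, a: True, r: False}
  {l: True, a: True, r: False, p: False}
  {r: True, l: True, a: True, p: True}


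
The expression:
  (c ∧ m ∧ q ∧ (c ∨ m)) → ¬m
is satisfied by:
  {m: False, q: False, c: False}
  {c: True, m: False, q: False}
  {q: True, m: False, c: False}
  {c: True, q: True, m: False}
  {m: True, c: False, q: False}
  {c: True, m: True, q: False}
  {q: True, m: True, c: False}


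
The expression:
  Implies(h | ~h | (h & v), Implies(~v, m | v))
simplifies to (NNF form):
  m | v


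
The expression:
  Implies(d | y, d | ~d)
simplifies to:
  True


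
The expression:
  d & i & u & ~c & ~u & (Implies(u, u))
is never true.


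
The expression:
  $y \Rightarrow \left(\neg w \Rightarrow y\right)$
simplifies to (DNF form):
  $\text{True}$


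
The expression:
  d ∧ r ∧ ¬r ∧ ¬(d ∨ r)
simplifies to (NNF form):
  False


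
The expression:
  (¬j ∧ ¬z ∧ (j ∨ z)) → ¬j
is always true.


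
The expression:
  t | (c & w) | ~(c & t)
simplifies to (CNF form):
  True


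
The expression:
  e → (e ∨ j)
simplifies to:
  True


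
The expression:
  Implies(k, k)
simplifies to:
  True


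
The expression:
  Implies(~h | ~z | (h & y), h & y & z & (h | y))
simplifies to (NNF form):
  h & z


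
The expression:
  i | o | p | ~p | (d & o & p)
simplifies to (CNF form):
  True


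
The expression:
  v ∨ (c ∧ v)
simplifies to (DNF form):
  v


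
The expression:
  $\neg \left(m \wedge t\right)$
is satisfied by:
  {m: False, t: False}
  {t: True, m: False}
  {m: True, t: False}


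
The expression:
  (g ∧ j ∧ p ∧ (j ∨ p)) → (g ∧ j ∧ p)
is always true.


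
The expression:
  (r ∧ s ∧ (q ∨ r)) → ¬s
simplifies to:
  ¬r ∨ ¬s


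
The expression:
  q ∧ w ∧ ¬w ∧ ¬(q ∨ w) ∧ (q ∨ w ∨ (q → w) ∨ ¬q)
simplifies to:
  False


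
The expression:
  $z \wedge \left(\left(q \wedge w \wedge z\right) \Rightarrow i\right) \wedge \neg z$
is never true.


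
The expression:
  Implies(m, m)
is always true.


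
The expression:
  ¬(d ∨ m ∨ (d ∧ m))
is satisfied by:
  {d: False, m: False}


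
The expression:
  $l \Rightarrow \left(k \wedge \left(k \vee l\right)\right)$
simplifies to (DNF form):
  $k \vee \neg l$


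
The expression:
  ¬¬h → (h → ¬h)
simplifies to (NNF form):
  ¬h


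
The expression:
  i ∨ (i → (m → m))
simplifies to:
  True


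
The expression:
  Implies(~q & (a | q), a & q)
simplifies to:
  q | ~a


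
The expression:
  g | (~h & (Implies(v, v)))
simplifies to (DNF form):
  g | ~h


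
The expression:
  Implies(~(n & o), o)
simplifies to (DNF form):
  o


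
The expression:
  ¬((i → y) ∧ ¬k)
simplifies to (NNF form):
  k ∨ (i ∧ ¬y)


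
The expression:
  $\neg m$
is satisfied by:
  {m: False}


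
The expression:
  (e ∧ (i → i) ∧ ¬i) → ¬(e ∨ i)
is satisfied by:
  {i: True, e: False}
  {e: False, i: False}
  {e: True, i: True}


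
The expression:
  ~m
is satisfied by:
  {m: False}


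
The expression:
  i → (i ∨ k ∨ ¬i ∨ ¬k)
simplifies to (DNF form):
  True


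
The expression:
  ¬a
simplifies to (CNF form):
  ¬a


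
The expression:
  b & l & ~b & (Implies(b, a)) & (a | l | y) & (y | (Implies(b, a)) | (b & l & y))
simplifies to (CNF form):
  False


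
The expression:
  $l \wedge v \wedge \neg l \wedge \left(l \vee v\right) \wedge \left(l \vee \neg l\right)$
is never true.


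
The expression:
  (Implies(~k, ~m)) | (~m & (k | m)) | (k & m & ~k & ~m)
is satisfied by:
  {k: True, m: False}
  {m: False, k: False}
  {m: True, k: True}


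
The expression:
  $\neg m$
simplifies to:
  $\neg m$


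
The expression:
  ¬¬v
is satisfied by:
  {v: True}


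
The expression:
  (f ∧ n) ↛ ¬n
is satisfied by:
  {f: True, n: True}


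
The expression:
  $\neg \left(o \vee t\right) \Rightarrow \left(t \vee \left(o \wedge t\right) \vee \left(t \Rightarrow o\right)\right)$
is always true.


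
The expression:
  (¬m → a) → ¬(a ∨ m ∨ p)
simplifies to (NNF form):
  ¬a ∧ ¬m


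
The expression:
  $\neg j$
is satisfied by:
  {j: False}


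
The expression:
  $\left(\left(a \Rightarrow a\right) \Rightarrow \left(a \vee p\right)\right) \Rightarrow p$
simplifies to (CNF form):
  $p \vee \neg a$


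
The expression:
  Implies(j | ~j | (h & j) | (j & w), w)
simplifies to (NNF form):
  w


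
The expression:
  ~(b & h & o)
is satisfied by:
  {h: False, o: False, b: False}
  {b: True, h: False, o: False}
  {o: True, h: False, b: False}
  {b: True, o: True, h: False}
  {h: True, b: False, o: False}
  {b: True, h: True, o: False}
  {o: True, h: True, b: False}


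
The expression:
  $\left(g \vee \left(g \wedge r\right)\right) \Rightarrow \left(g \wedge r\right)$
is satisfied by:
  {r: True, g: False}
  {g: False, r: False}
  {g: True, r: True}


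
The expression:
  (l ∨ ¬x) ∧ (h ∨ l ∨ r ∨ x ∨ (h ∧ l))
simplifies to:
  l ∨ (h ∧ ¬x) ∨ (r ∧ ¬x)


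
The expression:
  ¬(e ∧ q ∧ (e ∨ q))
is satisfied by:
  {e: False, q: False}
  {q: True, e: False}
  {e: True, q: False}


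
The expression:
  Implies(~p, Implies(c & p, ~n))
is always true.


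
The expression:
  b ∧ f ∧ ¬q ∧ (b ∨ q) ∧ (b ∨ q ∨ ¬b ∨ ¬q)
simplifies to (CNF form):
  b ∧ f ∧ ¬q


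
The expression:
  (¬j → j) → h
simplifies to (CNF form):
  h ∨ ¬j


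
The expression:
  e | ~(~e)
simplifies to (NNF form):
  e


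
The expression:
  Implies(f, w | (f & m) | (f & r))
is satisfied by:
  {r: True, m: True, w: True, f: False}
  {r: True, m: True, w: False, f: False}
  {r: True, w: True, m: False, f: False}
  {r: True, w: False, m: False, f: False}
  {m: True, w: True, r: False, f: False}
  {m: True, w: False, r: False, f: False}
  {w: True, r: False, m: False, f: False}
  {w: False, r: False, m: False, f: False}
  {f: True, r: True, m: True, w: True}
  {f: True, r: True, m: True, w: False}
  {f: True, r: True, w: True, m: False}
  {f: True, r: True, w: False, m: False}
  {f: True, m: True, w: True, r: False}
  {f: True, m: True, w: False, r: False}
  {f: True, w: True, m: False, r: False}


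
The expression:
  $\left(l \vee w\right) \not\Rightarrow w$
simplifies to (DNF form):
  $l \wedge \neg w$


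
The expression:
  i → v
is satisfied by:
  {v: True, i: False}
  {i: False, v: False}
  {i: True, v: True}


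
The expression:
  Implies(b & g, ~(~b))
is always true.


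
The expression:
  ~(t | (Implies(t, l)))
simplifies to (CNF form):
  False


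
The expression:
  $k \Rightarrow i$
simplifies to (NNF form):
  $i \vee \neg k$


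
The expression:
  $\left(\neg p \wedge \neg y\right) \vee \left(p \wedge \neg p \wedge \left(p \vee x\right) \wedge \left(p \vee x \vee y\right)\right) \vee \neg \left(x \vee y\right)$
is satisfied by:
  {y: False, p: False, x: False}
  {x: True, y: False, p: False}
  {p: True, y: False, x: False}


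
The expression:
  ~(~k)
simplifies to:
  k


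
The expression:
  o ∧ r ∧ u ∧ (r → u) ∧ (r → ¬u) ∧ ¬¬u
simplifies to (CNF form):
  False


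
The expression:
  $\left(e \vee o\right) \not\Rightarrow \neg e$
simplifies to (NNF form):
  $e$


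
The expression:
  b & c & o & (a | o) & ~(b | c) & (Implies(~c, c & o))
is never true.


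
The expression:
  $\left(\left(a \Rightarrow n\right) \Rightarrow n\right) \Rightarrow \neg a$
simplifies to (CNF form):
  $\neg a$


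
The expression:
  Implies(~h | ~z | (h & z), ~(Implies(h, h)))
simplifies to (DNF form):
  False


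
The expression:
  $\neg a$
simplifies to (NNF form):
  $\neg a$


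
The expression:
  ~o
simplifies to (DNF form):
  ~o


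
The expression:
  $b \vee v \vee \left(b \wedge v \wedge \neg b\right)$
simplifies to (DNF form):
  $b \vee v$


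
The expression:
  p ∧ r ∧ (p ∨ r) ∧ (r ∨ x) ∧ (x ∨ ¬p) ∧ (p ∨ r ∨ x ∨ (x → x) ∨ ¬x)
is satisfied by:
  {r: True, p: True, x: True}


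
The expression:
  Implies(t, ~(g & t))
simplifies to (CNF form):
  ~g | ~t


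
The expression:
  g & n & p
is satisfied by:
  {p: True, n: True, g: True}


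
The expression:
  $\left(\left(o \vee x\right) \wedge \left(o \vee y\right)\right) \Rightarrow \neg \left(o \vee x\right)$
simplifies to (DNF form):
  $\left(\neg o \wedge \neg x\right) \vee \left(\neg o \wedge \neg y\right)$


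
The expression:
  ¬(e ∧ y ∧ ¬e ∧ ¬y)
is always true.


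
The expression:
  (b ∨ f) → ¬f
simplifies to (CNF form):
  ¬f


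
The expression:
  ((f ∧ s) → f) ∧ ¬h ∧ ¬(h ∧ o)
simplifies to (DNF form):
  ¬h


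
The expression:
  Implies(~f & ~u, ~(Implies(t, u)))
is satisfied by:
  {t: True, u: True, f: True}
  {t: True, u: True, f: False}
  {t: True, f: True, u: False}
  {t: True, f: False, u: False}
  {u: True, f: True, t: False}
  {u: True, f: False, t: False}
  {f: True, u: False, t: False}


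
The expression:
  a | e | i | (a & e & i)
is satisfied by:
  {i: True, a: True, e: True}
  {i: True, a: True, e: False}
  {i: True, e: True, a: False}
  {i: True, e: False, a: False}
  {a: True, e: True, i: False}
  {a: True, e: False, i: False}
  {e: True, a: False, i: False}


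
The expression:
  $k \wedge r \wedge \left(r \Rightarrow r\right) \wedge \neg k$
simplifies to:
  $\text{False}$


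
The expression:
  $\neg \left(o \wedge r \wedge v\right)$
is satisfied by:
  {v: False, o: False, r: False}
  {r: True, v: False, o: False}
  {o: True, v: False, r: False}
  {r: True, o: True, v: False}
  {v: True, r: False, o: False}
  {r: True, v: True, o: False}
  {o: True, v: True, r: False}


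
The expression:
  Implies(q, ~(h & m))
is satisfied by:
  {h: False, m: False, q: False}
  {q: True, h: False, m: False}
  {m: True, h: False, q: False}
  {q: True, m: True, h: False}
  {h: True, q: False, m: False}
  {q: True, h: True, m: False}
  {m: True, h: True, q: False}


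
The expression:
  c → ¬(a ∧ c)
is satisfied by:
  {c: False, a: False}
  {a: True, c: False}
  {c: True, a: False}


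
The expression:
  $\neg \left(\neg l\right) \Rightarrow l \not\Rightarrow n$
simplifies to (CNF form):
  $\neg l \vee \neg n$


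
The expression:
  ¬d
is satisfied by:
  {d: False}


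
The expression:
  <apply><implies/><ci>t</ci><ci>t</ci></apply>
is always true.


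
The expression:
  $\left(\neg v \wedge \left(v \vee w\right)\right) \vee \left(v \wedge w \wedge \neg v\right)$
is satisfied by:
  {w: True, v: False}


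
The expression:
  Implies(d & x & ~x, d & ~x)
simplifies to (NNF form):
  True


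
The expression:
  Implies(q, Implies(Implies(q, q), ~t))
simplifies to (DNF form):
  ~q | ~t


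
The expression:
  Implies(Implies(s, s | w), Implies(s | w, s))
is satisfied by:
  {s: True, w: False}
  {w: False, s: False}
  {w: True, s: True}


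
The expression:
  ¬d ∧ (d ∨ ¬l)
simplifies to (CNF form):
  ¬d ∧ ¬l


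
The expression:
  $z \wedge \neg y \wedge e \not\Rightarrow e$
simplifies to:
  $\text{False}$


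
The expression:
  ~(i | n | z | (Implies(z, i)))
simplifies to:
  False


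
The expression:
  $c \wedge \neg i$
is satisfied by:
  {c: True, i: False}


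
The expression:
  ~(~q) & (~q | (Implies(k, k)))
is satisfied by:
  {q: True}


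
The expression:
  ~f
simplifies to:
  ~f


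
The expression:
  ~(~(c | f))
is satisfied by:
  {c: True, f: True}
  {c: True, f: False}
  {f: True, c: False}


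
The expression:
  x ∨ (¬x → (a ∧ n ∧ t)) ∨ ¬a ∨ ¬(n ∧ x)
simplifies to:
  True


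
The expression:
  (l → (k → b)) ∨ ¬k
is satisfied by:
  {b: True, l: False, k: False}
  {l: False, k: False, b: False}
  {b: True, k: True, l: False}
  {k: True, l: False, b: False}
  {b: True, l: True, k: False}
  {l: True, b: False, k: False}
  {b: True, k: True, l: True}


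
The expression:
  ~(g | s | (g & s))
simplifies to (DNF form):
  ~g & ~s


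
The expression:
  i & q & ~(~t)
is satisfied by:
  {t: True, i: True, q: True}


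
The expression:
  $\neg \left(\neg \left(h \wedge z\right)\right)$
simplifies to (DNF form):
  $h \wedge z$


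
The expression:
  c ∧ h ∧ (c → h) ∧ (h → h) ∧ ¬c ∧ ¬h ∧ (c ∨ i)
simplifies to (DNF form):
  False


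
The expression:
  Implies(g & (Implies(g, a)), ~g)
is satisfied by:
  {g: False, a: False}
  {a: True, g: False}
  {g: True, a: False}


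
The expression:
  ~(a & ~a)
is always true.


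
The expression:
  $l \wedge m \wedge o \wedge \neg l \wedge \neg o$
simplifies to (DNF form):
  $\text{False}$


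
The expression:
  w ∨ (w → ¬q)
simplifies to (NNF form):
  True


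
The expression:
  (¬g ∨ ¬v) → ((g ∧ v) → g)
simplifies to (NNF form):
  True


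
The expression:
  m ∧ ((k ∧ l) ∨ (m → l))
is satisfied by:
  {m: True, l: True}


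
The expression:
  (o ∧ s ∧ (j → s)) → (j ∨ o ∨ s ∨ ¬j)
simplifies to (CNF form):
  True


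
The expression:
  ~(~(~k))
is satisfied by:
  {k: False}


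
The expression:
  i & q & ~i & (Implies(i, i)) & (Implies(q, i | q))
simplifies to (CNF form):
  False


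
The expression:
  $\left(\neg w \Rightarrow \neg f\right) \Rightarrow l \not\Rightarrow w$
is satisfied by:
  {l: True, f: True, w: False}
  {l: True, w: False, f: False}
  {f: True, w: False, l: False}


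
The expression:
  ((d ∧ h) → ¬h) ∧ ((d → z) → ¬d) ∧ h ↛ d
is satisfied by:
  {h: True, d: False}


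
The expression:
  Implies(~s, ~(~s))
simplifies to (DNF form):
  s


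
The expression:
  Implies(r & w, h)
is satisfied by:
  {h: True, w: False, r: False}
  {w: False, r: False, h: False}
  {r: True, h: True, w: False}
  {r: True, w: False, h: False}
  {h: True, w: True, r: False}
  {w: True, h: False, r: False}
  {r: True, w: True, h: True}


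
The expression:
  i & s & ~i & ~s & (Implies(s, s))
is never true.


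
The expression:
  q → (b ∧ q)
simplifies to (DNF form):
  b ∨ ¬q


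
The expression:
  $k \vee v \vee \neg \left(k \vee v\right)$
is always true.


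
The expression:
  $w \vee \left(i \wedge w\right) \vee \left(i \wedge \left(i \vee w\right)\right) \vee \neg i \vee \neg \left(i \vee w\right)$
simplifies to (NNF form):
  $\text{True}$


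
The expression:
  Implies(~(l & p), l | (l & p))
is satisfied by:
  {l: True}


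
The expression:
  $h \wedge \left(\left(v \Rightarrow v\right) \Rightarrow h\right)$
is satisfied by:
  {h: True}


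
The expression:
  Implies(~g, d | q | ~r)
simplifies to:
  d | g | q | ~r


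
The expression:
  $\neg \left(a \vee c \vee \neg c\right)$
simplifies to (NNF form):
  $\text{False}$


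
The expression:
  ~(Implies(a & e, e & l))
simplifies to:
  a & e & ~l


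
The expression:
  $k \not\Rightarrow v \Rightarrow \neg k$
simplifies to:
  $v \vee \neg k$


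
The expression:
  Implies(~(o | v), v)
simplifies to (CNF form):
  o | v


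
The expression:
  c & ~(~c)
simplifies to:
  c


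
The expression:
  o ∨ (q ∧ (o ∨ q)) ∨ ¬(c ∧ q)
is always true.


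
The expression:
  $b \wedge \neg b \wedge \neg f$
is never true.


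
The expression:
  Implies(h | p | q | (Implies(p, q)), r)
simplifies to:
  r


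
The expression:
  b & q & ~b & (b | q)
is never true.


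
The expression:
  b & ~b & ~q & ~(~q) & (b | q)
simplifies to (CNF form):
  False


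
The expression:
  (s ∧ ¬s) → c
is always true.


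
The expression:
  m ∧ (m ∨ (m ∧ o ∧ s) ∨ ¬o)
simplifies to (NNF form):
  m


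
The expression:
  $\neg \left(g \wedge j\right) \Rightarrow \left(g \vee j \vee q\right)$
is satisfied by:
  {q: True, g: True, j: True}
  {q: True, g: True, j: False}
  {q: True, j: True, g: False}
  {q: True, j: False, g: False}
  {g: True, j: True, q: False}
  {g: True, j: False, q: False}
  {j: True, g: False, q: False}


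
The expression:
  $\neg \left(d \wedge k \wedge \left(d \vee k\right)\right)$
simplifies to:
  $\neg d \vee \neg k$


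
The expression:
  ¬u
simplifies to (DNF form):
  ¬u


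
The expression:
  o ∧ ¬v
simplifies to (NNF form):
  o ∧ ¬v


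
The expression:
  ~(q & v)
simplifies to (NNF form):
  ~q | ~v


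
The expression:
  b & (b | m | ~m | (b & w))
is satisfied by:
  {b: True}


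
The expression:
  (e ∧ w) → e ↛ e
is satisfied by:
  {w: False, e: False}
  {e: True, w: False}
  {w: True, e: False}


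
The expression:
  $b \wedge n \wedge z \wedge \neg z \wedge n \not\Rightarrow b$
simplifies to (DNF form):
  $\text{False}$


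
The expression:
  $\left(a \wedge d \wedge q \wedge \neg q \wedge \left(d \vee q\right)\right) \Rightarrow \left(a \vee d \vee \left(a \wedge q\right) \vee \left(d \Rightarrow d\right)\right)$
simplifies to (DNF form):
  $\text{True}$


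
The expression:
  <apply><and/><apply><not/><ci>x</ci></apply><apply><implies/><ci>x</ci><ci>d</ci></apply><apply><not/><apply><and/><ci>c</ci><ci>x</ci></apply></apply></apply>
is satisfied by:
  {x: False}


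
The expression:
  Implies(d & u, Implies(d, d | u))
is always true.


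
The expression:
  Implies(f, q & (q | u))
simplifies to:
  q | ~f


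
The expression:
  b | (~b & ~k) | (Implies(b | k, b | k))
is always true.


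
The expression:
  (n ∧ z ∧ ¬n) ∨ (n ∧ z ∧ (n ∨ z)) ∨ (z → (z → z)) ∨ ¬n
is always true.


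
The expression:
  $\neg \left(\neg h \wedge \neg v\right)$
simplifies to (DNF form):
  $h \vee v$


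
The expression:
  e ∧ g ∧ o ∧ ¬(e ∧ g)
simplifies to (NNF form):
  False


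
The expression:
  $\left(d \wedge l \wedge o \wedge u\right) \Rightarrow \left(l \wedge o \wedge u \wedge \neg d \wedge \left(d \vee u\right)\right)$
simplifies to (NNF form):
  $\neg d \vee \neg l \vee \neg o \vee \neg u$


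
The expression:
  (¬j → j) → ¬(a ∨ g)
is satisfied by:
  {a: False, j: False, g: False}
  {g: True, a: False, j: False}
  {a: True, g: False, j: False}
  {g: True, a: True, j: False}
  {j: True, g: False, a: False}


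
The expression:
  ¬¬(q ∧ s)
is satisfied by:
  {s: True, q: True}


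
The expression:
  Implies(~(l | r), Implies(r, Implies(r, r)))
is always true.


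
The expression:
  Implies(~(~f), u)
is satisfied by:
  {u: True, f: False}
  {f: False, u: False}
  {f: True, u: True}


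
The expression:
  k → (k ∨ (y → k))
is always true.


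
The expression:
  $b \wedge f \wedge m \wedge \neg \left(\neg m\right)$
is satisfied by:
  {m: True, b: True, f: True}


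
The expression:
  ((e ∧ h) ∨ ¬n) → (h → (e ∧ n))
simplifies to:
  n ∨ ¬h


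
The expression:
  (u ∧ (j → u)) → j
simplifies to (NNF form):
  j ∨ ¬u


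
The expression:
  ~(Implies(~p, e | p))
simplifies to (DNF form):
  ~e & ~p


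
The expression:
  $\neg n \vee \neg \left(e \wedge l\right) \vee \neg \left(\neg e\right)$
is always true.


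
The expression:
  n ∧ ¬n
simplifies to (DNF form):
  False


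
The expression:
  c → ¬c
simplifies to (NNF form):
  ¬c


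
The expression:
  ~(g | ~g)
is never true.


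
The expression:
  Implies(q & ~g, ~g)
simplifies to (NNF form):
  True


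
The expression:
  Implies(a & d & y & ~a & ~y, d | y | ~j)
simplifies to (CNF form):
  True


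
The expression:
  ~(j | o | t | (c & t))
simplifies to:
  ~j & ~o & ~t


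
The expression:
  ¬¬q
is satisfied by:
  {q: True}


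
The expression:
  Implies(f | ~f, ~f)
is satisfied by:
  {f: False}


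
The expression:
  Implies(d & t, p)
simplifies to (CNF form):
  p | ~d | ~t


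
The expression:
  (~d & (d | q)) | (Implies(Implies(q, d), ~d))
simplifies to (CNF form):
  ~d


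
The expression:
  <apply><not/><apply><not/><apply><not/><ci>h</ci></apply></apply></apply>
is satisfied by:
  {h: False}


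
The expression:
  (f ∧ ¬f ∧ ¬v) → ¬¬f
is always true.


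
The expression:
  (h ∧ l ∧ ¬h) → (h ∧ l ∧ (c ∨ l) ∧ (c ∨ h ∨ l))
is always true.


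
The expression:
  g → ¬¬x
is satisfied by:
  {x: True, g: False}
  {g: False, x: False}
  {g: True, x: True}


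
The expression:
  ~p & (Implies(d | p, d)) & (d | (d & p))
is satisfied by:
  {d: True, p: False}


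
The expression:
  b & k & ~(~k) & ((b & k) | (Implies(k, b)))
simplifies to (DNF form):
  b & k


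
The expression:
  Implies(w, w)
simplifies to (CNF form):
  True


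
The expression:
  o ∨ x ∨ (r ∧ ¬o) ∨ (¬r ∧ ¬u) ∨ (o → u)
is always true.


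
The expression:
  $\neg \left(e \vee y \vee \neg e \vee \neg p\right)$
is never true.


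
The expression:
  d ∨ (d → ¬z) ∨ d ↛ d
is always true.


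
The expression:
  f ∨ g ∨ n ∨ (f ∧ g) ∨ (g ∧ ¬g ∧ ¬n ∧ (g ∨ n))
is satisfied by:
  {n: True, g: True, f: True}
  {n: True, g: True, f: False}
  {n: True, f: True, g: False}
  {n: True, f: False, g: False}
  {g: True, f: True, n: False}
  {g: True, f: False, n: False}
  {f: True, g: False, n: False}
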